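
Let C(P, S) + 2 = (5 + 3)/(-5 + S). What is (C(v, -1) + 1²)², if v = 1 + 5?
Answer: 49/9 ≈ 5.4444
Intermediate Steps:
v = 6
C(P, S) = -2 + 8/(-5 + S) (C(P, S) = -2 + (5 + 3)/(-5 + S) = -2 + 8/(-5 + S))
(C(v, -1) + 1²)² = (2*(9 - 1*(-1))/(-5 - 1) + 1²)² = (2*(9 + 1)/(-6) + 1)² = (2*(-⅙)*10 + 1)² = (-10/3 + 1)² = (-7/3)² = 49/9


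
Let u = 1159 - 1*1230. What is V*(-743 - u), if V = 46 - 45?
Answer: -672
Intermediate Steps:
u = -71 (u = 1159 - 1230 = -71)
V = 1
V*(-743 - u) = 1*(-743 - 1*(-71)) = 1*(-743 + 71) = 1*(-672) = -672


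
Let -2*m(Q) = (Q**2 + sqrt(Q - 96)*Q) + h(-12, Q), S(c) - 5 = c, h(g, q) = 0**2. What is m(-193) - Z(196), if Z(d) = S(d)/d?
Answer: -3650603/196 + 3281*I/2 ≈ -18626.0 + 1640.5*I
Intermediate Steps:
h(g, q) = 0
S(c) = 5 + c
Z(d) = (5 + d)/d
m(Q) = -Q**2/2 - Q*sqrt(-96 + Q)/2 (m(Q) = -((Q**2 + sqrt(Q - 96)*Q) + 0)/2 = -((Q**2 + sqrt(-96 + Q)*Q) + 0)/2 = -((Q**2 + Q*sqrt(-96 + Q)) + 0)/2 = -(Q**2 + Q*sqrt(-96 + Q))/2 = -Q**2/2 - Q*sqrt(-96 + Q)/2)
m(-193) - Z(196) = (1/2)*(-193)*(-1*(-193) - sqrt(-96 - 193)) - (5 + 196)/196 = (1/2)*(-193)*(193 - sqrt(-289)) - 201/196 = (1/2)*(-193)*(193 - 17*I) - 1*201/196 = (1/2)*(-193)*(193 - 17*I) - 201/196 = (-37249/2 + 3281*I/2) - 201/196 = -3650603/196 + 3281*I/2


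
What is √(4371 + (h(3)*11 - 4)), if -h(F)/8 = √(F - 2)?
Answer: √4279 ≈ 65.414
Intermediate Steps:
h(F) = -8*√(-2 + F) (h(F) = -8*√(F - 2) = -8*√(-2 + F))
√(4371 + (h(3)*11 - 4)) = √(4371 + (-8*√(-2 + 3)*11 - 4)) = √(4371 + (-8*√1*11 - 4)) = √(4371 + (-8*1*11 - 4)) = √(4371 + (-8*11 - 4)) = √(4371 + (-88 - 4)) = √(4371 - 92) = √4279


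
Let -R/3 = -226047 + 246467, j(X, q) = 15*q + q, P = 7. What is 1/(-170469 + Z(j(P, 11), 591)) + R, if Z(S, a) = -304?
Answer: -10461553981/170773 ≈ -61260.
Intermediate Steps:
j(X, q) = 16*q
R = -61260 (R = -3*(-226047 + 246467) = -3*20420 = -61260)
1/(-170469 + Z(j(P, 11), 591)) + R = 1/(-170469 - 304) - 61260 = 1/(-170773) - 61260 = -1/170773 - 61260 = -10461553981/170773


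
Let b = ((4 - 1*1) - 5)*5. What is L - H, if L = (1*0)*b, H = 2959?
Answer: -2959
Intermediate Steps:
b = -10 (b = ((4 - 1) - 5)*5 = (3 - 5)*5 = -2*5 = -10)
L = 0 (L = (1*0)*(-10) = 0*(-10) = 0)
L - H = 0 - 1*2959 = 0 - 2959 = -2959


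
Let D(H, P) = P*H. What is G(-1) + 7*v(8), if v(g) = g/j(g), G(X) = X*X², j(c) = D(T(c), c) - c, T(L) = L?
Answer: 0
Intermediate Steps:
D(H, P) = H*P
j(c) = c² - c (j(c) = c*c - c = c² - c)
G(X) = X³
v(g) = 1/(-1 + g) (v(g) = g/((g*(-1 + g))) = g*(1/(g*(-1 + g))) = 1/(-1 + g))
G(-1) + 7*v(8) = (-1)³ + 7/(-1 + 8) = -1 + 7/7 = -1 + 7*(⅐) = -1 + 1 = 0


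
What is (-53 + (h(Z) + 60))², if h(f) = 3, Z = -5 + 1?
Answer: 100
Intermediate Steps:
Z = -4
(-53 + (h(Z) + 60))² = (-53 + (3 + 60))² = (-53 + 63)² = 10² = 100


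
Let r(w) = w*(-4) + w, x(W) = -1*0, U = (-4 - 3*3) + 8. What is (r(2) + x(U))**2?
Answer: 36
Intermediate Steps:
U = -5 (U = (-4 - 9) + 8 = -13 + 8 = -5)
x(W) = 0
r(w) = -3*w (r(w) = -4*w + w = -3*w)
(r(2) + x(U))**2 = (-3*2 + 0)**2 = (-6 + 0)**2 = (-6)**2 = 36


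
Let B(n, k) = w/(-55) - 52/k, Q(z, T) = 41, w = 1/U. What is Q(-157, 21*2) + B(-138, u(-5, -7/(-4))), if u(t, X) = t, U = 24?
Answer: 67847/1320 ≈ 51.399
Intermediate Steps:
w = 1/24 ≈ 0.041667
B(n, k) = -1/1320 - 52/k (B(n, k) = (1/24)/(-55) - 52/k = (1/24)*(-1/55) - 52/k = -1/1320 - 52/k)
Q(-157, 21*2) + B(-138, u(-5, -7/(-4))) = 41 + (1/1320)*(-68640 - 1*(-5))/(-5) = 41 + (1/1320)*(-⅕)*(-68640 + 5) = 41 + (1/1320)*(-⅕)*(-68635) = 41 + 13727/1320 = 67847/1320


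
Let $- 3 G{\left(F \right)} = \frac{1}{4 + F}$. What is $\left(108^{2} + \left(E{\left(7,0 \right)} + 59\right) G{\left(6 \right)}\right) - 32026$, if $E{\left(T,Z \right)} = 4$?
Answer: $- \frac{203641}{10} \approx -20364.0$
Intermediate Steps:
$G{\left(F \right)} = - \frac{1}{3 \left(4 + F\right)}$
$\left(108^{2} + \left(E{\left(7,0 \right)} + 59\right) G{\left(6 \right)}\right) - 32026 = \left(108^{2} + \left(4 + 59\right) \left(- \frac{1}{12 + 3 \cdot 6}\right)\right) - 32026 = \left(11664 + 63 \left(- \frac{1}{12 + 18}\right)\right) - 32026 = \left(11664 + 63 \left(- \frac{1}{30}\right)\right) - 32026 = \left(11664 - \frac{21}{10}\right) - 32026 = \frac{116619}{10} - 32026 = - \frac{203641}{10}$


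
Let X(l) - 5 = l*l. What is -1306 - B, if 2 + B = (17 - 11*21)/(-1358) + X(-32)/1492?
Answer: -1321899007/1013068 ≈ -1304.8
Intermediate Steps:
X(l) = 5 + l² (X(l) = 5 + l*l = 5 + l²)
B = -1167801/1013068 (B = -2 + ((17 - 11*21)/(-1358) + (5 + (-32)²)/1492) = -2 + ((17 - 231)*(-1/1358) + (5 + 1024)*(1/1492)) = -2 + (-214*(-1/1358) + 1029*(1/1492)) = -2 + (107/679 + 1029/1492) = -2 + 858335/1013068 = -1167801/1013068 ≈ -1.1527)
-1306 - B = -1306 - 1*(-1167801/1013068) = -1306 + 1167801/1013068 = -1321899007/1013068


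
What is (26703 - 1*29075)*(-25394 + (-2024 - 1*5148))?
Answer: 77246552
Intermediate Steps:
(26703 - 1*29075)*(-25394 + (-2024 - 1*5148)) = (26703 - 29075)*(-25394 + (-2024 - 5148)) = -2372*(-25394 - 7172) = -2372*(-32566) = 77246552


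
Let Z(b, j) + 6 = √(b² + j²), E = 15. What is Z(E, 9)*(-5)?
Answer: 30 - 15*√34 ≈ -57.464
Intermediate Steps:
Z(b, j) = -6 + √(b² + j²)
Z(E, 9)*(-5) = (-6 + √(15² + 9²))*(-5) = (-6 + √(225 + 81))*(-5) = (-6 + √306)*(-5) = (-6 + 3*√34)*(-5) = 30 - 15*√34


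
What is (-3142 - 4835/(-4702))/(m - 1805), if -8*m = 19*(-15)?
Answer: 59075396/33278405 ≈ 1.7752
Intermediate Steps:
m = 285/8 (m = -19*(-15)/8 = -⅛*(-285) = 285/8 ≈ 35.625)
(-3142 - 4835/(-4702))/(m - 1805) = (-3142 - 4835/(-4702))/(285/8 - 1805) = (-3142 - 4835*(-1/4702))/(-14155/8) = (-3142 + 4835/4702)*(-8/14155) = -14768849/4702*(-8/14155) = 59075396/33278405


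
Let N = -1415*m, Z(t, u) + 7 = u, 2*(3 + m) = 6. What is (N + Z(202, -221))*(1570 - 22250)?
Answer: 4715040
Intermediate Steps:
m = 0 (m = -3 + (½)*6 = -3 + 3 = 0)
Z(t, u) = -7 + u
N = 0 (N = -1415*0 = 0)
(N + Z(202, -221))*(1570 - 22250) = (0 + (-7 - 221))*(1570 - 22250) = (0 - 228)*(-20680) = -228*(-20680) = 4715040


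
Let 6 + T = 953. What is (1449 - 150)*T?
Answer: 1230153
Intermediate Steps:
T = 947 (T = -6 + 953 = 947)
(1449 - 150)*T = (1449 - 150)*947 = 1299*947 = 1230153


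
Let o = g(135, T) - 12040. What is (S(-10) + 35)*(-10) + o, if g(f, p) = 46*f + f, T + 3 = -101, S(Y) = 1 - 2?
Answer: -6035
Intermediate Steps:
S(Y) = -1
T = -104 (T = -3 - 101 = -104)
g(f, p) = 47*f
o = -5695 (o = 47*135 - 12040 = 6345 - 12040 = -5695)
(S(-10) + 35)*(-10) + o = (-1 + 35)*(-10) - 5695 = 34*(-10) - 5695 = -340 - 5695 = -6035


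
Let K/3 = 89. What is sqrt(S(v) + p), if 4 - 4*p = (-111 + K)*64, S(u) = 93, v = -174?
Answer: I*sqrt(2402) ≈ 49.01*I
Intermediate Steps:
K = 267 (K = 3*89 = 267)
p = -2495 (p = 1 - (-111 + 267)*64/4 = 1 - 39*64 = 1 - 1/4*9984 = 1 - 2496 = -2495)
sqrt(S(v) + p) = sqrt(93 - 2495) = sqrt(-2402) = I*sqrt(2402)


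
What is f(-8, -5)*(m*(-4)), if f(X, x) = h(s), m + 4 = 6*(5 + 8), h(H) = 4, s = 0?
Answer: -1184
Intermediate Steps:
m = 74 (m = -4 + 6*(5 + 8) = -4 + 6*13 = -4 + 78 = 74)
f(X, x) = 4
f(-8, -5)*(m*(-4)) = 4*(74*(-4)) = 4*(-296) = -1184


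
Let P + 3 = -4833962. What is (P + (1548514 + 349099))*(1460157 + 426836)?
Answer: -5540875669536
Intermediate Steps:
P = -4833965 (P = -3 - 4833962 = -4833965)
(P + (1548514 + 349099))*(1460157 + 426836) = (-4833965 + (1548514 + 349099))*(1460157 + 426836) = (-4833965 + 1897613)*1886993 = -2936352*1886993 = -5540875669536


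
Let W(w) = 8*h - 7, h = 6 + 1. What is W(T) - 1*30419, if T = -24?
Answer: -30370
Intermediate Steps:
h = 7
W(w) = 49 (W(w) = 8*7 - 7 = 56 - 7 = 49)
W(T) - 1*30419 = 49 - 1*30419 = 49 - 30419 = -30370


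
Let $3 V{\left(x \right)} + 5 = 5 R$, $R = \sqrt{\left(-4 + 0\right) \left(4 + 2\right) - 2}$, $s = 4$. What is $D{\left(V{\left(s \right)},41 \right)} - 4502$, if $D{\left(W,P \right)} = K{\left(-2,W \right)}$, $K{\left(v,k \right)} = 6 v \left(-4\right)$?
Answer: $-4454$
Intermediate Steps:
$R = i \sqrt{26}$ ($R = \sqrt{\left(-4\right) 6 - 2} = \sqrt{-24 - 2} = \sqrt{-26} = i \sqrt{26} \approx 5.099 i$)
$V{\left(x \right)} = - \frac{5}{3} + \frac{5 i \sqrt{26}}{3}$
$K{\left(v,k \right)} = - 24 v$
$D{\left(W,P \right)} = 48$ ($D{\left(W,P \right)} = \left(-24\right) \left(-2\right) = 48$)
$D{\left(V{\left(s \right)},41 \right)} - 4502 = 48 - 4502 = -4454$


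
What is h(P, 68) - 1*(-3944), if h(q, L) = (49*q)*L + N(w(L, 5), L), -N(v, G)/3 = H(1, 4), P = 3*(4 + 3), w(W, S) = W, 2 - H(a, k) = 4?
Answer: 73922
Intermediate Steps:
H(a, k) = -2 (H(a, k) = 2 - 1*4 = 2 - 4 = -2)
P = 21 (P = 3*7 = 21)
N(v, G) = 6 (N(v, G) = -3*(-2) = 6)
h(q, L) = 6 + 49*L*q (h(q, L) = (49*q)*L + 6 = 49*L*q + 6 = 6 + 49*L*q)
h(P, 68) - 1*(-3944) = (6 + 49*68*21) - 1*(-3944) = (6 + 69972) + 3944 = 69978 + 3944 = 73922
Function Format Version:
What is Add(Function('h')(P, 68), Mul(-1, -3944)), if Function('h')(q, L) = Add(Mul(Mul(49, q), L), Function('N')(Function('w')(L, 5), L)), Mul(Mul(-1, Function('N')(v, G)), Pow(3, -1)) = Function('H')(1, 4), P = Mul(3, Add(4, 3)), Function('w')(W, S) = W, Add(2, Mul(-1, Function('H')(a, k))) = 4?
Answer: 73922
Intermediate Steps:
Function('H')(a, k) = -2 (Function('H')(a, k) = Add(2, Mul(-1, 4)) = Add(2, -4) = -2)
P = 21 (P = Mul(3, 7) = 21)
Function('N')(v, G) = 6 (Function('N')(v, G) = Mul(-3, -2) = 6)
Function('h')(q, L) = Add(6, Mul(49, L, q)) (Function('h')(q, L) = Add(Mul(Mul(49, q), L), 6) = Add(Mul(49, L, q), 6) = Add(6, Mul(49, L, q)))
Add(Function('h')(P, 68), Mul(-1, -3944)) = Add(Add(6, Mul(49, 68, 21)), Mul(-1, -3944)) = Add(Add(6, 69972), 3944) = Add(69978, 3944) = 73922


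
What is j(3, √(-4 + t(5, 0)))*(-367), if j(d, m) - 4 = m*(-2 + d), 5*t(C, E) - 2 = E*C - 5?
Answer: -1468 - 367*I*√115/5 ≈ -1468.0 - 787.13*I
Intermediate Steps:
t(C, E) = -⅗ + C*E/5 (t(C, E) = ⅖ + (E*C - 5)/5 = ⅖ + (C*E - 5)/5 = ⅖ + (-5 + C*E)/5 = ⅖ + (-1 + C*E/5) = -⅗ + C*E/5)
j(d, m) = 4 + m*(-2 + d)
j(3, √(-4 + t(5, 0)))*(-367) = (4 - 2*√(-4 + (-⅗ + (⅕)*5*0)) + 3*√(-4 + (-⅗ + (⅕)*5*0)))*(-367) = (4 - 2*√(-4 + (-⅗ + 0)) + 3*√(-4 + (-⅗ + 0)))*(-367) = (4 - 2*√(-4 - ⅗) + 3*√(-4 - ⅗))*(-367) = (4 - 2*I*√115/5 + 3*√(-23/5))*(-367) = (4 - 2*I*√115/5 + 3*(I*√115/5))*(-367) = (4 - 2*I*√115/5 + 3*I*√115/5)*(-367) = (4 + I*√115/5)*(-367) = -1468 - 367*I*√115/5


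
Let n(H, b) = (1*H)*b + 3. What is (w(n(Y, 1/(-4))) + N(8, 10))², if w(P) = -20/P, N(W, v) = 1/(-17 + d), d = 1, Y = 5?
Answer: 1656369/12544 ≈ 132.04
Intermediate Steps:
N(W, v) = -1/16 (N(W, v) = 1/(-17 + 1) = 1/(-16) = -1/16)
n(H, b) = 3 + H*b (n(H, b) = H*b + 3 = 3 + H*b)
(w(n(Y, 1/(-4))) + N(8, 10))² = (-20/(3 + 5/(-4)) - 1/16)² = (-20/(3 + 5*(-¼)) - 1/16)² = (-20/(3 - 5/4) - 1/16)² = (-20/7/4 - 1/16)² = (-20*4/7 - 1/16)² = (-80/7 - 1/16)² = (-1287/112)² = 1656369/12544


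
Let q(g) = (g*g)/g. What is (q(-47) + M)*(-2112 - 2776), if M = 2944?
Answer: -14160536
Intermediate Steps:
q(g) = g (q(g) = g**2/g = g)
(q(-47) + M)*(-2112 - 2776) = (-47 + 2944)*(-2112 - 2776) = 2897*(-4888) = -14160536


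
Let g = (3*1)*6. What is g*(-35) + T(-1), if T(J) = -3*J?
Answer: -627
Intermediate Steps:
g = 18 (g = 3*6 = 18)
g*(-35) + T(-1) = 18*(-35) - 3*(-1) = -630 + 3 = -627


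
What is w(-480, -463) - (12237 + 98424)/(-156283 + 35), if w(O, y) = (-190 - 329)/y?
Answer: 132328755/72342824 ≈ 1.8292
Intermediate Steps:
w(O, y) = -519/y
w(-480, -463) - (12237 + 98424)/(-156283 + 35) = -519/(-463) - (12237 + 98424)/(-156283 + 35) = -519*(-1/463) - 110661/(-156248) = 519/463 - 110661*(-1)/156248 = 519/463 - 1*(-110661/156248) = 519/463 + 110661/156248 = 132328755/72342824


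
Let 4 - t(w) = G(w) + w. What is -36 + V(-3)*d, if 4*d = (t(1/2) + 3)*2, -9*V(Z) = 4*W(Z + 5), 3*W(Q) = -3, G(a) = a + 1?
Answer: -314/9 ≈ -34.889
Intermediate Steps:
G(a) = 1 + a
W(Q) = -1 (W(Q) = (⅓)*(-3) = -1)
t(w) = 3 - 2*w (t(w) = 4 - ((1 + w) + w) = 4 - (1 + 2*w) = 4 + (-1 - 2*w) = 3 - 2*w)
V(Z) = 4/9 (V(Z) = -4*(-1)/9 = -⅑*(-4) = 4/9)
d = 5/2 (d = (((3 - 2/2) + 3)*2)/4 = (((3 - 2*½) + 3)*2)/4 = (((3 - 1) + 3)*2)/4 = ((2 + 3)*2)/4 = (5*2)/4 = (¼)*10 = 5/2 ≈ 2.5000)
-36 + V(-3)*d = -36 + (4/9)*(5/2) = -36 + 10/9 = -314/9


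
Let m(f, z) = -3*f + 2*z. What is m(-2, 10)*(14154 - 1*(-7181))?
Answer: 554710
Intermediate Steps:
m(-2, 10)*(14154 - 1*(-7181)) = (-3*(-2) + 2*10)*(14154 - 1*(-7181)) = (6 + 20)*(14154 + 7181) = 26*21335 = 554710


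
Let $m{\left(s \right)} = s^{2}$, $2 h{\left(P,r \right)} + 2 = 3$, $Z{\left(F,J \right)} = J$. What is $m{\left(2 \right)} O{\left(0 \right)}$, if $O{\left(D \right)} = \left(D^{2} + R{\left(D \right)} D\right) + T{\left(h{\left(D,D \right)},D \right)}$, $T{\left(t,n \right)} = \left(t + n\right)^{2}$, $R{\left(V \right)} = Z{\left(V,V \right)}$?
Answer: $1$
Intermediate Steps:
$R{\left(V \right)} = V$
$h{\left(P,r \right)} = \frac{1}{2}$ ($h{\left(P,r \right)} = -1 + \frac{1}{2} \cdot 3 = -1 + \frac{3}{2} = \frac{1}{2}$)
$T{\left(t,n \right)} = \left(n + t\right)^{2}$
$O{\left(D \right)} = \left(\frac{1}{2} + D\right)^{2} + 2 D^{2}$ ($O{\left(D \right)} = \left(D^{2} + D D\right) + \left(D + \frac{1}{2}\right)^{2} = \left(D^{2} + D^{2}\right) + \left(\frac{1}{2} + D\right)^{2} = 2 D^{2} + \left(\frac{1}{2} + D\right)^{2} = \left(\frac{1}{2} + D\right)^{2} + 2 D^{2}$)
$m{\left(2 \right)} O{\left(0 \right)} = 2^{2} \left(\frac{1}{4} + 0 + 3 \cdot 0^{2}\right) = 4 \left(\frac{1}{4} + 0 + 3 \cdot 0\right) = 4 \left(\frac{1}{4} + 0 + 0\right) = 4 \cdot \frac{1}{4} = 1$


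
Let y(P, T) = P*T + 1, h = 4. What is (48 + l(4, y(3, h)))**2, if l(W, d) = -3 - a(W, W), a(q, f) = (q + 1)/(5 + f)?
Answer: 160000/81 ≈ 1975.3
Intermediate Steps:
y(P, T) = 1 + P*T
a(q, f) = (1 + q)/(5 + f)
l(W, d) = -3 - (1 + W)/(5 + W)
(48 + l(4, y(3, h)))**2 = (48 + 4*(-4 - 1*4)/(5 + 4))**2 = (48 + 4*(-4 - 4)/9)**2 = (48 + 4*(1/9)*(-8))**2 = (48 - 32/9)**2 = (400/9)**2 = 160000/81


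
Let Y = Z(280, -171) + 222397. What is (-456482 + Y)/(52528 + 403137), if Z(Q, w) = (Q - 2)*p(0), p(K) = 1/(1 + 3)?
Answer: -468031/911330 ≈ -0.51357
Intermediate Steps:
p(K) = 1/4
Z(Q, w) = -1/2 + Q/4 (Z(Q, w) = (Q - 2)*(1/4) = (-2 + Q)*(1/4) = -1/2 + Q/4)
Y = 444933/2 (Y = (-1/2 + (1/4)*280) + 222397 = (-1/2 + 70) + 222397 = 139/2 + 222397 = 444933/2 ≈ 2.2247e+5)
(-456482 + Y)/(52528 + 403137) = (-456482 + 444933/2)/(52528 + 403137) = -468031/2/455665 = -468031/2*1/455665 = -468031/911330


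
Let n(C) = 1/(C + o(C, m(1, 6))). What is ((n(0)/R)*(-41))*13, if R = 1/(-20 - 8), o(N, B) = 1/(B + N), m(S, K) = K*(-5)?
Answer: -447720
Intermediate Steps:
m(S, K) = -5*K
n(C) = 1/(C + 1/(-30 + C)) (n(C) = 1/(C + 1/(-5*6 + C)) = 1/(C + 1/(-30 + C)))
R = -1/28 (R = 1/(-28) = -1/28 ≈ -0.035714)
((n(0)/R)*(-41))*13 = ((((-30 + 0)/(1 + 0*(-30 + 0)))/(-1/28))*(-41))*13 = (((-30/(1 + 0*(-30)))*(-28))*(-41))*13 = (((-30/(1 + 0))*(-28))*(-41))*13 = (((-30/1)*(-28))*(-41))*13 = (((1*(-30))*(-28))*(-41))*13 = (-30*(-28)*(-41))*13 = (840*(-41))*13 = -34440*13 = -447720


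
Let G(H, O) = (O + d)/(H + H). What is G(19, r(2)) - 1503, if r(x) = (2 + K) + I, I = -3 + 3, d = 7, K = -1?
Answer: -28553/19 ≈ -1502.8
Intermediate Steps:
I = 0
r(x) = 1 (r(x) = (2 - 1) + 0 = 1 + 0 = 1)
G(H, O) = (7 + O)/(2*H) (G(H, O) = (O + 7)/(H + H) = (7 + O)/((2*H)) = (7 + O)*(1/(2*H)) = (7 + O)/(2*H))
G(19, r(2)) - 1503 = (1/2)*(7 + 1)/19 - 1503 = (1/2)*(1/19)*8 - 1503 = 4/19 - 1503 = -28553/19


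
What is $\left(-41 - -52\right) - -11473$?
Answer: $11484$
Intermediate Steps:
$\left(-41 - -52\right) - -11473 = \left(-41 + 52\right) + 11473 = 11 + 11473 = 11484$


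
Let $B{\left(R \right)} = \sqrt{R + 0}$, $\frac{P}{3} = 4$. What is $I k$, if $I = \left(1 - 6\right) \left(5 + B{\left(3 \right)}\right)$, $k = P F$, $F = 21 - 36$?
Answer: $4500 + 900 \sqrt{3} \approx 6058.8$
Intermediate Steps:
$P = 12$ ($P = 3 \cdot 4 = 12$)
$F = -15$ ($F = 21 - 36 = -15$)
$B{\left(R \right)} = \sqrt{R}$
$k = -180$ ($k = 12 \left(-15\right) = -180$)
$I = -25 - 5 \sqrt{3}$ ($I = \left(1 - 6\right) \left(5 + \sqrt{3}\right) = - 5 \left(5 + \sqrt{3}\right) = -25 - 5 \sqrt{3} \approx -33.66$)
$I k = \left(-25 - 5 \sqrt{3}\right) \left(-180\right) = 4500 + 900 \sqrt{3}$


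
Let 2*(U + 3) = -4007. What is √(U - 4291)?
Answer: I*√25190/2 ≈ 79.357*I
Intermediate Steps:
U = -4013/2 (U = -3 + (½)*(-4007) = -3 - 4007/2 = -4013/2 ≈ -2006.5)
√(U - 4291) = √(-4013/2 - 4291) = √(-12595/2) = I*√25190/2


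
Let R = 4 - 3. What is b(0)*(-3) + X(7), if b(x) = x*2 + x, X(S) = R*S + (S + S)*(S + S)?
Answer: 203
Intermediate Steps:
R = 1
X(S) = S + 4*S² (X(S) = 1*S + (S + S)*(S + S) = S + (2*S)*(2*S) = S + 4*S²)
b(x) = 3*x (b(x) = 2*x + x = 3*x)
b(0)*(-3) + X(7) = (3*0)*(-3) + 7*(1 + 4*7) = 0*(-3) + 7*(1 + 28) = 0 + 7*29 = 0 + 203 = 203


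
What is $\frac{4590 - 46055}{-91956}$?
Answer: $\frac{41465}{91956} \approx 0.45092$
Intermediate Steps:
$\frac{4590 - 46055}{-91956} = \left(4590 - 46055\right) \left(- \frac{1}{91956}\right) = \left(-41465\right) \left(- \frac{1}{91956}\right) = \frac{41465}{91956}$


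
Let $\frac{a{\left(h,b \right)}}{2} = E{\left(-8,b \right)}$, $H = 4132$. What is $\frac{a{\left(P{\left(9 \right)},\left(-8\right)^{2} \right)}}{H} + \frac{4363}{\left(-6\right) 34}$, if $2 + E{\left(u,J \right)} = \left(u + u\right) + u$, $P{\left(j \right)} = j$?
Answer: $- \frac{4509631}{210732} \approx -21.4$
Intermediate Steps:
$E{\left(u,J \right)} = -2 + 3 u$ ($E{\left(u,J \right)} = -2 + \left(\left(u + u\right) + u\right) = -2 + \left(2 u + u\right) = -2 + 3 u$)
$a{\left(h,b \right)} = -52$ ($a{\left(h,b \right)} = 2 \left(-2 + 3 \left(-8\right)\right) = 2 \left(-2 - 24\right) = 2 \left(-26\right) = -52$)
$\frac{a{\left(P{\left(9 \right)},\left(-8\right)^{2} \right)}}{H} + \frac{4363}{\left(-6\right) 34} = - \frac{52}{4132} + \frac{4363}{\left(-6\right) 34} = \left(-52\right) \frac{1}{4132} + \frac{4363}{-204} = - \frac{13}{1033} + 4363 \left(- \frac{1}{204}\right) = - \frac{13}{1033} - \frac{4363}{204} = - \frac{4509631}{210732}$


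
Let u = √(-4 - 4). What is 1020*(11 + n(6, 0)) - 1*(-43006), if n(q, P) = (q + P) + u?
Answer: 60346 + 2040*I*√2 ≈ 60346.0 + 2885.0*I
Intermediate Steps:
u = 2*I*√2 (u = √(-8) = 2*I*√2 ≈ 2.8284*I)
n(q, P) = P + q + 2*I*√2 (n(q, P) = (q + P) + 2*I*√2 = (P + q) + 2*I*√2 = P + q + 2*I*√2)
1020*(11 + n(6, 0)) - 1*(-43006) = 1020*(11 + (0 + 6 + 2*I*√2)) - 1*(-43006) = 1020*(11 + (6 + 2*I*√2)) + 43006 = 1020*(17 + 2*I*√2) + 43006 = (17340 + 2040*I*√2) + 43006 = 60346 + 2040*I*√2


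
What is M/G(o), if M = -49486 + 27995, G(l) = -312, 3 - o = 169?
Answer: 21491/312 ≈ 68.881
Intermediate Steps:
o = -166 (o = 3 - 1*169 = 3 - 169 = -166)
M = -21491
M/G(o) = -21491/(-312) = -21491*(-1/312) = 21491/312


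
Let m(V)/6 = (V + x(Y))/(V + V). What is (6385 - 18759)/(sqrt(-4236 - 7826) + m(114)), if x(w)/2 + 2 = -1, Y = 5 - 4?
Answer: -6347862/2178649 + 2233507*I*sqrt(12062)/2178649 ≈ -2.9137 + 112.59*I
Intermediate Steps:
Y = 1
x(w) = -6 (x(w) = -4 + 2*(-1) = -4 - 2 = -6)
m(V) = 3*(-6 + V)/V (m(V) = 6*((V - 6)/(V + V)) = 6*((-6 + V)/((2*V))) = 6*((-6 + V)*(1/(2*V))) = 6*((-6 + V)/(2*V)) = 3*(-6 + V)/V)
(6385 - 18759)/(sqrt(-4236 - 7826) + m(114)) = (6385 - 18759)/(sqrt(-4236 - 7826) + (3 - 18/114)) = -12374/(sqrt(-12062) + (3 - 18*1/114)) = -12374/(I*sqrt(12062) + (3 - 3/19)) = -12374/(I*sqrt(12062) + 54/19) = -12374/(54/19 + I*sqrt(12062))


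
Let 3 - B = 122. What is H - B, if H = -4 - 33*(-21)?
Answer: 808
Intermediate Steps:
B = -119 (B = 3 - 1*122 = 3 - 122 = -119)
H = 689 (H = -4 + 693 = 689)
H - B = 689 - 1*(-119) = 689 + 119 = 808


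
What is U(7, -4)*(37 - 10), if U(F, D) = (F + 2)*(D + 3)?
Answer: -243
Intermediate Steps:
U(F, D) = (2 + F)*(3 + D)
U(7, -4)*(37 - 10) = (6 + 2*(-4) + 3*7 - 4*7)*(37 - 10) = (6 - 8 + 21 - 28)*27 = -9*27 = -243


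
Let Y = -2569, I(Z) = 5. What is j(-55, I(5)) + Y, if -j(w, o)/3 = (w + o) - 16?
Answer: -2371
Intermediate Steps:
j(w, o) = 48 - 3*o - 3*w (j(w, o) = -3*((w + o) - 16) = -3*((o + w) - 16) = -3*(-16 + o + w) = 48 - 3*o - 3*w)
j(-55, I(5)) + Y = (48 - 3*5 - 3*(-55)) - 2569 = (48 - 15 + 165) - 2569 = 198 - 2569 = -2371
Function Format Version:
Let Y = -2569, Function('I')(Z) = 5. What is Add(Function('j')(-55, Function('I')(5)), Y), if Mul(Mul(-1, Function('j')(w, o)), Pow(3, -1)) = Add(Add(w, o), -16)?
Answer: -2371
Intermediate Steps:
Function('j')(w, o) = Add(48, Mul(-3, o), Mul(-3, w)) (Function('j')(w, o) = Mul(-3, Add(Add(w, o), -16)) = Mul(-3, Add(Add(o, w), -16)) = Mul(-3, Add(-16, o, w)) = Add(48, Mul(-3, o), Mul(-3, w)))
Add(Function('j')(-55, Function('I')(5)), Y) = Add(Add(48, Mul(-3, 5), Mul(-3, -55)), -2569) = Add(Add(48, -15, 165), -2569) = Add(198, -2569) = -2371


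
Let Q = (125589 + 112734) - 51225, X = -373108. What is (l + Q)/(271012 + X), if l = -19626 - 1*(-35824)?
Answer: -12706/6381 ≈ -1.9912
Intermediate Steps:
Q = 187098 (Q = 238323 - 51225 = 187098)
l = 16198 (l = -19626 + 35824 = 16198)
(l + Q)/(271012 + X) = (16198 + 187098)/(271012 - 373108) = 203296/(-102096) = 203296*(-1/102096) = -12706/6381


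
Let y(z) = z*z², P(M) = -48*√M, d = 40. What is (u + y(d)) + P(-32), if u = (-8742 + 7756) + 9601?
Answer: 72615 - 192*I*√2 ≈ 72615.0 - 271.53*I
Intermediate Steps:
u = 8615 (u = -986 + 9601 = 8615)
y(z) = z³
(u + y(d)) + P(-32) = (8615 + 40³) - 192*I*√2 = (8615 + 64000) - 192*I*√2 = 72615 - 192*I*√2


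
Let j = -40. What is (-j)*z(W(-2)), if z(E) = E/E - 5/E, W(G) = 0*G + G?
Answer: 140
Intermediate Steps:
W(G) = G (W(G) = 0 + G = G)
z(E) = 1 - 5/E
(-j)*z(W(-2)) = (-1*(-40))*((-5 - 2)/(-2)) = 40*(-½*(-7)) = 40*(7/2) = 140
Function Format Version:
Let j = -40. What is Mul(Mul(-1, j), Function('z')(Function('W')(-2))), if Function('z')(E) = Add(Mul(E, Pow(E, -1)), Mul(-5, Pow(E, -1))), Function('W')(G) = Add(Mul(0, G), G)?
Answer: 140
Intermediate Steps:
Function('W')(G) = G (Function('W')(G) = Add(0, G) = G)
Function('z')(E) = Add(1, Mul(-5, Pow(E, -1)))
Mul(Mul(-1, j), Function('z')(Function('W')(-2))) = Mul(Mul(-1, -40), Mul(Pow(-2, -1), Add(-5, -2))) = Mul(40, Mul(Rational(-1, 2), -7)) = Mul(40, Rational(7, 2)) = 140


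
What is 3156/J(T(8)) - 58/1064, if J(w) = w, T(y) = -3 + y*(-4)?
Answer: -240001/2660 ≈ -90.226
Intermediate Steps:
T(y) = -3 - 4*y
3156/J(T(8)) - 58/1064 = 3156/(-3 - 4*8) - 58/1064 = 3156/(-3 - 32) - 58*1/1064 = 3156/(-35) - 29/532 = 3156*(-1/35) - 29/532 = -3156/35 - 29/532 = -240001/2660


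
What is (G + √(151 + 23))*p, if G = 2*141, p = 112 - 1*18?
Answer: 26508 + 94*√174 ≈ 27748.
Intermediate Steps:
p = 94 (p = 112 - 18 = 94)
G = 282
(G + √(151 + 23))*p = (282 + √(151 + 23))*94 = (282 + √174)*94 = 26508 + 94*√174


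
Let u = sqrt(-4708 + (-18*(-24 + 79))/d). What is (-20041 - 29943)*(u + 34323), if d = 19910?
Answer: -1715600832 - 49984*I*sqrt(154240417)/181 ≈ -1.7156e+9 - 3.4297e+6*I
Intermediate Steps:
u = I*sqrt(154240417)/181 (u = sqrt(-4708 - 18*(-24 + 79)/19910) = sqrt(-4708 - 18*55*(1/19910)) = sqrt(-4708 - 990*1/19910) = sqrt(-4708 - 9/181) = sqrt(-852157/181) = I*sqrt(154240417)/181 ≈ 68.615*I)
(-20041 - 29943)*(u + 34323) = (-20041 - 29943)*(I*sqrt(154240417)/181 + 34323) = -49984*(34323 + I*sqrt(154240417)/181) = -1715600832 - 49984*I*sqrt(154240417)/181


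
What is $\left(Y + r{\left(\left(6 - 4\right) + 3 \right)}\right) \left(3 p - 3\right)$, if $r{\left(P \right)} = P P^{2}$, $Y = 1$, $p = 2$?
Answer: $378$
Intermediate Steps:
$r{\left(P \right)} = P^{3}$
$\left(Y + r{\left(\left(6 - 4\right) + 3 \right)}\right) \left(3 p - 3\right) = \left(1 + \left(\left(6 - 4\right) + 3\right)^{3}\right) \left(3 \cdot 2 - 3\right) = \left(1 + \left(2 + 3\right)^{3}\right) \left(6 - 3\right) = \left(1 + 5^{3}\right) 3 = \left(1 + 125\right) 3 = 126 \cdot 3 = 378$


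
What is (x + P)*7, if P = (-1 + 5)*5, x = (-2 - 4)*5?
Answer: -70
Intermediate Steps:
x = -30 (x = -6*5 = -30)
P = 20 (P = 4*5 = 20)
(x + P)*7 = (-30 + 20)*7 = -10*7 = -70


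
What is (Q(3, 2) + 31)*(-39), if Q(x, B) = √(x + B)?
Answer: -1209 - 39*√5 ≈ -1296.2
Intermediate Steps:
Q(x, B) = √(B + x)
(Q(3, 2) + 31)*(-39) = (√(2 + 3) + 31)*(-39) = (√5 + 31)*(-39) = (31 + √5)*(-39) = -1209 - 39*√5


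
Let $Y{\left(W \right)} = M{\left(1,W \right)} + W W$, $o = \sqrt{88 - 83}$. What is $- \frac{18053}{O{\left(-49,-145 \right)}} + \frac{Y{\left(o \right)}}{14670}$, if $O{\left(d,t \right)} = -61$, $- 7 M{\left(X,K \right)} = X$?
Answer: $\frac{926932322}{3132045} \approx 295.95$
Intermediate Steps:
$M{\left(X,K \right)} = - \frac{X}{7}$
$o = \sqrt{5} \approx 2.2361$
$Y{\left(W \right)} = - \frac{1}{7} + W^{2}$ ($Y{\left(W \right)} = \left(- \frac{1}{7}\right) 1 + W W = - \frac{1}{7} + W^{2}$)
$- \frac{18053}{O{\left(-49,-145 \right)}} + \frac{Y{\left(o \right)}}{14670} = - \frac{18053}{-61} + \frac{- \frac{1}{7} + \left(\sqrt{5}\right)^{2}}{14670} = \left(-18053\right) \left(- \frac{1}{61}\right) + \left(- \frac{1}{7} + 5\right) \frac{1}{14670} = \frac{18053}{61} + \frac{34}{7} \cdot \frac{1}{14670} = \frac{18053}{61} + \frac{17}{51345} = \frac{926932322}{3132045}$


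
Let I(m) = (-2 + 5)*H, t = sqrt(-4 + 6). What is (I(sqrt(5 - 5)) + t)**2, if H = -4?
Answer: (12 - sqrt(2))**2 ≈ 112.06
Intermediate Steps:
t = sqrt(2) ≈ 1.4142
I(m) = -12 (I(m) = (-2 + 5)*(-4) = 3*(-4) = -12)
(I(sqrt(5 - 5)) + t)**2 = (-12 + sqrt(2))**2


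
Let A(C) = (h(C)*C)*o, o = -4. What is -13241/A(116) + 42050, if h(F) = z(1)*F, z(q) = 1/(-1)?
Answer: 2263285959/53824 ≈ 42050.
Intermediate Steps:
z(q) = -1
h(F) = -F
A(C) = 4*C² (A(C) = ((-C)*C)*(-4) = -C²*(-4) = 4*C²)
-13241/A(116) + 42050 = -13241/(4*116²) + 42050 = -13241/(4*13456) + 42050 = -13241/53824 + 42050 = 2263285959/53824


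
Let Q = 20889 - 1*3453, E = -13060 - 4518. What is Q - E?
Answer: 35014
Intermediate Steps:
E = -17578
Q = 17436 (Q = 20889 - 3453 = 17436)
Q - E = 17436 - 1*(-17578) = 17436 + 17578 = 35014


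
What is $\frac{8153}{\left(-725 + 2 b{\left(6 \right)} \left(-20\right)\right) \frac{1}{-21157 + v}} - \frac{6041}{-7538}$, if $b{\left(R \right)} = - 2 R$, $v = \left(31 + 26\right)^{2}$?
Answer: $\frac{1100579059157}{1846810} \approx 5.9594 \cdot 10^{5}$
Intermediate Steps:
$v = 3249$ ($v = 57^{2} = 3249$)
$\frac{8153}{\left(-725 + 2 b{\left(6 \right)} \left(-20\right)\right) \frac{1}{-21157 + v}} - \frac{6041}{-7538} = \frac{8153}{\left(-725 + 2 \left(\left(-2\right) 6\right) \left(-20\right)\right) \frac{1}{-21157 + 3249}} - \frac{6041}{-7538} = \frac{8153}{\left(-725 + 2 \left(-12\right) \left(-20\right)\right) \frac{1}{-17908}} - - \frac{6041}{7538} = \frac{8153}{\left(-725 - -480\right) \left(- \frac{1}{17908}\right)} + \frac{6041}{7538} = \frac{8153}{\left(-725 + 480\right) \left(- \frac{1}{17908}\right)} + \frac{6041}{7538} = \frac{8153}{\left(-245\right) \left(- \frac{1}{17908}\right)} + \frac{6041}{7538} = \frac{8153}{\frac{245}{17908}} + \frac{6041}{7538} = 8153 \cdot \frac{17908}{245} + \frac{6041}{7538} = \frac{146003924}{245} + \frac{6041}{7538} = \frac{1100579059157}{1846810}$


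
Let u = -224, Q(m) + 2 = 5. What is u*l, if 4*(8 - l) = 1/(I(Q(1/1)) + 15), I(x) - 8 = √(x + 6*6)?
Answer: -62628/35 - 4*√39/35 ≈ -1790.1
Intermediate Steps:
Q(m) = 3 (Q(m) = -2 + 5 = 3)
I(x) = 8 + √(36 + x) (I(x) = 8 + √(x + 6*6) = 8 + √(x + 36) = 8 + √(36 + x))
l = 8 - 1/(4*(23 + √39)) (l = 8 - 1/(4*((8 + √(36 + 3)) + 15)) = 8 - 1/(4*((8 + √39) + 15)) = 8 - 1/(4*(23 + √39)) ≈ 7.9915)
u*l = -224*(15657/1960 + √39/1960) = -62628/35 - 4*√39/35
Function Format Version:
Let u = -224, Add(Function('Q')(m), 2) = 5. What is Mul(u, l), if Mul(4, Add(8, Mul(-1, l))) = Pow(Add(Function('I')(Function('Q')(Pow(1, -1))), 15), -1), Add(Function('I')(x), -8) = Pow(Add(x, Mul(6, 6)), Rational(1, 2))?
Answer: Add(Rational(-62628, 35), Mul(Rational(-4, 35), Pow(39, Rational(1, 2)))) ≈ -1790.1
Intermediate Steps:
Function('Q')(m) = 3 (Function('Q')(m) = Add(-2, 5) = 3)
Function('I')(x) = Add(8, Pow(Add(36, x), Rational(1, 2))) (Function('I')(x) = Add(8, Pow(Add(x, Mul(6, 6)), Rational(1, 2))) = Add(8, Pow(Add(x, 36), Rational(1, 2))) = Add(8, Pow(Add(36, x), Rational(1, 2))))
l = Add(8, Mul(Rational(-1, 4), Pow(Add(23, Pow(39, Rational(1, 2))), -1))) (l = Add(8, Mul(Rational(-1, 4), Pow(Add(Add(8, Pow(Add(36, 3), Rational(1, 2))), 15), -1))) = Add(8, Mul(Rational(-1, 4), Pow(Add(Add(8, Pow(39, Rational(1, 2))), 15), -1))) = Add(8, Mul(Rational(-1, 4), Pow(Add(23, Pow(39, Rational(1, 2))), -1))) ≈ 7.9915)
Mul(u, l) = Mul(-224, Add(Rational(15657, 1960), Mul(Rational(1, 1960), Pow(39, Rational(1, 2))))) = Add(Rational(-62628, 35), Mul(Rational(-4, 35), Pow(39, Rational(1, 2))))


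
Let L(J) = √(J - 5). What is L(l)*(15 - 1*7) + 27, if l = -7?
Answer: 27 + 16*I*√3 ≈ 27.0 + 27.713*I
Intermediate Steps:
L(J) = √(-5 + J)
L(l)*(15 - 1*7) + 27 = √(-5 - 7)*(15 - 1*7) + 27 = √(-12)*(15 - 7) + 27 = (2*I*√3)*8 + 27 = 16*I*√3 + 27 = 27 + 16*I*√3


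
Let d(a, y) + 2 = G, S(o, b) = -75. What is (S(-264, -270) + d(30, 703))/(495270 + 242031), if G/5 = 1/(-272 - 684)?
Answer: -24539/234953252 ≈ -0.00010444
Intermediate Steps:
G = -5/956 (G = 5/(-272 - 684) = 5/(-956) = 5*(-1/956) = -5/956 ≈ -0.0052301)
d(a, y) = -1917/956 (d(a, y) = -2 - 5/956 = -1917/956)
(S(-264, -270) + d(30, 703))/(495270 + 242031) = (-75 - 1917/956)/(495270 + 242031) = -73617/956/737301 = -73617/956*1/737301 = -24539/234953252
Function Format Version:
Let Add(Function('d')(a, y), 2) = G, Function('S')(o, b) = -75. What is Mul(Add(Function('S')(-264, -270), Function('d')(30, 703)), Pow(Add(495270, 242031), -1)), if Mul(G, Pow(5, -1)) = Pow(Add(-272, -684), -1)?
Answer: Rational(-24539, 234953252) ≈ -0.00010444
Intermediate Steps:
G = Rational(-5, 956) (G = Mul(5, Pow(Add(-272, -684), -1)) = Mul(5, Pow(-956, -1)) = Mul(5, Rational(-1, 956)) = Rational(-5, 956) ≈ -0.0052301)
Function('d')(a, y) = Rational(-1917, 956) (Function('d')(a, y) = Add(-2, Rational(-5, 956)) = Rational(-1917, 956))
Mul(Add(Function('S')(-264, -270), Function('d')(30, 703)), Pow(Add(495270, 242031), -1)) = Mul(Add(-75, Rational(-1917, 956)), Pow(Add(495270, 242031), -1)) = Mul(Rational(-73617, 956), Pow(737301, -1)) = Mul(Rational(-73617, 956), Rational(1, 737301)) = Rational(-24539, 234953252)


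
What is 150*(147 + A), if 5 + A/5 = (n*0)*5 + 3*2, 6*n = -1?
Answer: 22800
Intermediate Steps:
n = -1/6 (n = (1/6)*(-1) = -1/6 ≈ -0.16667)
A = 5 (A = -25 + 5*(-1/6*0*5 + 3*2) = -25 + 5*(0*5 + 6) = -25 + 5*(0 + 6) = -25 + 5*6 = -25 + 30 = 5)
150*(147 + A) = 150*(147 + 5) = 150*152 = 22800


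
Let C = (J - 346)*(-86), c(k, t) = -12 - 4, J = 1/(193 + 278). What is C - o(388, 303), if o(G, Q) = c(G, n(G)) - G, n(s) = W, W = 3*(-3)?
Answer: 14205274/471 ≈ 30160.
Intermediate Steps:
W = -9
n(s) = -9
J = 1/471 ≈ 0.0021231
c(k, t) = -16
o(G, Q) = -16 - G
C = 14014990/471 (C = (1/471 - 346)*(-86) = -162965/471*(-86) = 14014990/471 ≈ 29756.)
C - o(388, 303) = 14014990/471 - (-16 - 1*388) = 14014990/471 - (-16 - 388) = 14014990/471 - 1*(-404) = 14014990/471 + 404 = 14205274/471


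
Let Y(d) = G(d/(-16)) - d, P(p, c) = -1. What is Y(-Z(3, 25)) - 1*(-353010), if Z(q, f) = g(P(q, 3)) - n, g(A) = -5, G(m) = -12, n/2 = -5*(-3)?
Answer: 352963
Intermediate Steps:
n = 30 (n = 2*(-5*(-3)) = 2*15 = 30)
Z(q, f) = -35 (Z(q, f) = -5 - 1*30 = -5 - 30 = -35)
Y(d) = -12 - d
Y(-Z(3, 25)) - 1*(-353010) = (-12 - (-1)*(-35)) - 1*(-353010) = (-12 - 1*35) + 353010 = (-12 - 35) + 353010 = -47 + 353010 = 352963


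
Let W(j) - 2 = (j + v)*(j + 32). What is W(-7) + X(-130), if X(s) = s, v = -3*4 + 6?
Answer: -453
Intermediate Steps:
v = -6 (v = -12 + 6 = -6)
W(j) = 2 + (-6 + j)*(32 + j) (W(j) = 2 + (j - 6)*(j + 32) = 2 + (-6 + j)*(32 + j))
W(-7) + X(-130) = (-190 + (-7)**2 + 26*(-7)) - 130 = (-190 + 49 - 182) - 130 = -323 - 130 = -453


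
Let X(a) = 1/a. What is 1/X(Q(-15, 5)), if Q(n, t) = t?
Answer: 5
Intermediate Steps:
1/X(Q(-15, 5)) = 1/(1/5) = 1/(⅕) = 5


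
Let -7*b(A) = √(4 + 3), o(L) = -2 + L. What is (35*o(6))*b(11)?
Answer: -20*√7 ≈ -52.915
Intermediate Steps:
b(A) = -√7/7 (b(A) = -√(4 + 3)/7 = -√7/7)
(35*o(6))*b(11) = (35*(-2 + 6))*(-√7/7) = (35*4)*(-√7/7) = 140*(-√7/7) = -20*√7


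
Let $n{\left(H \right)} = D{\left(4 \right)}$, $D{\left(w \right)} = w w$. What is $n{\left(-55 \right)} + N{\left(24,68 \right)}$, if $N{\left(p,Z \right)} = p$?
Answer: $40$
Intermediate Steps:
$D{\left(w \right)} = w^{2}$
$n{\left(H \right)} = 16$ ($n{\left(H \right)} = 4^{2} = 16$)
$n{\left(-55 \right)} + N{\left(24,68 \right)} = 16 + 24 = 40$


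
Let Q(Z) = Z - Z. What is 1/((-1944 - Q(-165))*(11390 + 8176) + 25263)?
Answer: -1/38011041 ≈ -2.6308e-8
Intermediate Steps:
Q(Z) = 0
1/((-1944 - Q(-165))*(11390 + 8176) + 25263) = 1/((-1944 - 1*0)*(11390 + 8176) + 25263) = 1/((-1944 + 0)*19566 + 25263) = 1/(-1944*19566 + 25263) = 1/(-38036304 + 25263) = 1/(-38011041) = -1/38011041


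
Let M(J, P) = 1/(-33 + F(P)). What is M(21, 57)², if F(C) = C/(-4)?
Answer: 16/35721 ≈ 0.00044792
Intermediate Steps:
F(C) = -C/4 (F(C) = C*(-¼) = -C/4)
M(J, P) = 1/(-33 - P/4)
M(21, 57)² = (-4/(132 + 57))² = (-4/189)² = 16/35721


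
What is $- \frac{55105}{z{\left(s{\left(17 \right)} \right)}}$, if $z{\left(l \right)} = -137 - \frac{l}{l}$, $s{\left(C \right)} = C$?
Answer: $\frac{55105}{138} \approx 399.31$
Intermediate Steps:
$z{\left(l \right)} = -138$ ($z{\left(l \right)} = -137 - 1 = -138$)
$- \frac{55105}{z{\left(s{\left(17 \right)} \right)}} = - \frac{55105}{-138} = \left(-55105\right) \left(- \frac{1}{138}\right) = \frac{55105}{138}$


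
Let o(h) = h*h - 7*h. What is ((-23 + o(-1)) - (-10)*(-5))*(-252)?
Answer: 16380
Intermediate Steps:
o(h) = h² - 7*h
((-23 + o(-1)) - (-10)*(-5))*(-252) = ((-23 - (-7 - 1)) - (-10)*(-5))*(-252) = ((-23 - 1*(-8)) - 1*50)*(-252) = ((-23 + 8) - 50)*(-252) = (-15 - 50)*(-252) = -65*(-252) = 16380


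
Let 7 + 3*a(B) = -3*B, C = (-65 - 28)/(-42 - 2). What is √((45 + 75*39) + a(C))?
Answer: √12917949/66 ≈ 54.457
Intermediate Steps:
C = 93/44 (C = -93/(-44) = -93*(-1/44) = 93/44 ≈ 2.1136)
a(B) = -7/3 - B (a(B) = -7/3 + (-3*B)/3 = -7/3 - B)
√((45 + 75*39) + a(C)) = √((45 + 75*39) + (-7/3 - 1*93/44)) = √((45 + 2925) + (-7/3 - 93/44)) = √(2970 - 587/132) = √(391453/132) = √12917949/66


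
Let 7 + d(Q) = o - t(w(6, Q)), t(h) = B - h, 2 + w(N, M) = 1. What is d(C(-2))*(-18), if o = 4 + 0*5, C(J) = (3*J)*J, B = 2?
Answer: 108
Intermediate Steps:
C(J) = 3*J**2
w(N, M) = -1 (w(N, M) = -2 + 1 = -1)
o = 4 (o = 4 + 0 = 4)
t(h) = 2 - h
d(Q) = -6 (d(Q) = -7 + (4 - (2 - 1*(-1))) = -7 + (4 - (2 + 1)) = -7 + (4 - 1*3) = -7 + (4 - 3) = -7 + 1 = -6)
d(C(-2))*(-18) = -6*(-18) = 108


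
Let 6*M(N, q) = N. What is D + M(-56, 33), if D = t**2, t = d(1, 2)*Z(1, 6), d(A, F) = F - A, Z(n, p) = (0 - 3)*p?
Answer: 944/3 ≈ 314.67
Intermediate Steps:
Z(n, p) = -3*p
M(N, q) = N/6
t = -18 (t = (2 - 1*1)*(-3*6) = (2 - 1)*(-18) = 1*(-18) = -18)
D = 324 (D = (-18)**2 = 324)
D + M(-56, 33) = 324 + (1/6)*(-56) = 324 - 28/3 = 944/3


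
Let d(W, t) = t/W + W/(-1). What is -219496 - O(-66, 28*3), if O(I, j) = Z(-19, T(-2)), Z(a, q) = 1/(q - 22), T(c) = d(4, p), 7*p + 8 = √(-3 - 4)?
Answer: -118901621080/541703 + 28*I*√7/541703 ≈ -2.195e+5 + 0.00013676*I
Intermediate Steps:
p = -8/7 + I*√7/7 (p = -8/7 + √(-3 - 4)/7 = -8/7 + √(-7)/7 = -8/7 + (I*√7)/7 = -8/7 + I*√7/7 ≈ -1.1429 + 0.37796*I)
d(W, t) = -W + t/W (d(W, t) = t/W + W*(-1) = t/W - W = -W + t/W)
T(c) = -30/7 + I*√7/28 (T(c) = -1*4 + (-8/7 + I*√7/7)/4 = -4 + (-8/7 + I*√7/7)*(¼) = -4 + (-2/7 + I*√7/28) = -30/7 + I*√7/28)
Z(a, q) = 1/(-22 + q)
O(I, j) = 1/(-184/7 + I*√7/28) (O(I, j) = 1/(-22 + (-30/7 + I*√7/28)) = 1/(-184/7 + I*√7/28))
-219496 - O(-66, 28*3) = -219496 - (-20608/541703 - 28*I*√7/541703) = -219496 + (20608/541703 + 28*I*√7/541703) = -118901621080/541703 + 28*I*√7/541703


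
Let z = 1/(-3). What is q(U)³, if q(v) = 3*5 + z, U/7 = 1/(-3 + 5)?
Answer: 85184/27 ≈ 3155.0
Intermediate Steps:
z = -⅓ (z = 1*(-⅓) = -⅓ ≈ -0.33333)
U = 7/2 (U = 7/(-3 + 5) = 7/2 ≈ 3.5000)
q(v) = 44/3 (q(v) = 3*5 - ⅓ = 15 - ⅓ = 44/3)
q(U)³ = (44/3)³ = 85184/27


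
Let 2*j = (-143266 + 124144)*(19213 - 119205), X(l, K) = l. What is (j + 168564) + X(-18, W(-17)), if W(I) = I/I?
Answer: 956192058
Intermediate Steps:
W(I) = 1
j = 956023512 (j = ((-143266 + 124144)*(19213 - 119205))/2 = (-19122*(-99992))/2 = (½)*1912047024 = 956023512)
(j + 168564) + X(-18, W(-17)) = (956023512 + 168564) - 18 = 956192076 - 18 = 956192058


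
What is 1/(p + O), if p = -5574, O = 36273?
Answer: 1/30699 ≈ 3.2574e-5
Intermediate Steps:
1/(p + O) = 1/(-5574 + 36273) = 1/30699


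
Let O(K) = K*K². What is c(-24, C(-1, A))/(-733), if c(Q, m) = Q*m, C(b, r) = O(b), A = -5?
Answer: -24/733 ≈ -0.032742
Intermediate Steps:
O(K) = K³
C(b, r) = b³
c(-24, C(-1, A))/(-733) = -24*(-1)³/(-733) = -24*(-1)*(-1/733) = 24*(-1/733) = -24/733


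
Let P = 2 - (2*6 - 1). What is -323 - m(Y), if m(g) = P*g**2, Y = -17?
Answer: 2278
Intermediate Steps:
P = -9 (P = 2 - (12 - 1) = 2 - 1*11 = 2 - 11 = -9)
m(g) = -9*g**2
-323 - m(Y) = -323 - (-9)*(-17)**2 = -323 - (-9)*289 = -323 - 1*(-2601) = -323 + 2601 = 2278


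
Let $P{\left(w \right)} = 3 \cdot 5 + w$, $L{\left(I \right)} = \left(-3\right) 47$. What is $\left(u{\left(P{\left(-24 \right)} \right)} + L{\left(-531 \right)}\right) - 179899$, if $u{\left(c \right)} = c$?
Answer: $-180049$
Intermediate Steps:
$L{\left(I \right)} = -141$
$P{\left(w \right)} = 15 + w$
$\left(u{\left(P{\left(-24 \right)} \right)} + L{\left(-531 \right)}\right) - 179899 = \left(\left(15 - 24\right) - 141\right) - 179899 = \left(-9 - 141\right) - 179899 = -150 - 179899 = -180049$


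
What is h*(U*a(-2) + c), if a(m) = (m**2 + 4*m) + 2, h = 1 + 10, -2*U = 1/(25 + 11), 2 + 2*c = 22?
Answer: 3971/36 ≈ 110.31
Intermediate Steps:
c = 10 (c = -1 + (1/2)*22 = -1 + 11 = 10)
U = -1/72 (U = -1/(2*(25 + 11)) = -1/2/36 = -1/2*1/36 = -1/72 ≈ -0.013889)
h = 11
a(m) = 2 + m**2 + 4*m
h*(U*a(-2) + c) = 11*(-(2 + (-2)**2 + 4*(-2))/72 + 10) = 11*(-(2 + 4 - 8)/72 + 10) = 11*(-1/72*(-2) + 10) = 11*(1/36 + 10) = 11*(361/36) = 3971/36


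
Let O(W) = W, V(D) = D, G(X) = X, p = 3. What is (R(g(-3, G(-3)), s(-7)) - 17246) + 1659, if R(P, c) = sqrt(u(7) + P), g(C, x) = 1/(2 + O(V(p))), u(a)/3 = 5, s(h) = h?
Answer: -15587 + 2*sqrt(95)/5 ≈ -15583.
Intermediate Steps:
u(a) = 15 (u(a) = 3*5 = 15)
g(C, x) = 1/5 (g(C, x) = 1/(2 + 3) = 1/5)
R(P, c) = sqrt(15 + P)
(R(g(-3, G(-3)), s(-7)) - 17246) + 1659 = (sqrt(15 + 1/5) - 17246) + 1659 = (sqrt(76/5) - 17246) + 1659 = (2*sqrt(95)/5 - 17246) + 1659 = (-17246 + 2*sqrt(95)/5) + 1659 = -15587 + 2*sqrt(95)/5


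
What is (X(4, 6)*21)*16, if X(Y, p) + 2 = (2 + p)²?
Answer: 20832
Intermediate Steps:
X(Y, p) = -2 + (2 + p)²
(X(4, 6)*21)*16 = ((-2 + (2 + 6)²)*21)*16 = ((-2 + 8²)*21)*16 = ((-2 + 64)*21)*16 = (62*21)*16 = 1302*16 = 20832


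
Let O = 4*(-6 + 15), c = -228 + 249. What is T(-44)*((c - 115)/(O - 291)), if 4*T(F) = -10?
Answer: -47/51 ≈ -0.92157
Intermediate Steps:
c = 21
T(F) = -5/2 (T(F) = (¼)*(-10) = -5/2)
O = 36 (O = 4*9 = 36)
T(-44)*((c - 115)/(O - 291)) = -5*(21 - 115)/(2*(36 - 291)) = -(-235)/(-255) = -(-235)*(-1)/255 = -5/2*94/255 = -47/51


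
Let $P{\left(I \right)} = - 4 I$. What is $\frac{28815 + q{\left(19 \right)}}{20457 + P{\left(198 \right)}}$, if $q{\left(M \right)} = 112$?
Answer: $\frac{28927}{19665} \approx 1.471$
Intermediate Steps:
$\frac{28815 + q{\left(19 \right)}}{20457 + P{\left(198 \right)}} = \frac{28815 + 112}{20457 - 792} = \frac{28927}{20457 - 792} = \frac{28927}{19665}$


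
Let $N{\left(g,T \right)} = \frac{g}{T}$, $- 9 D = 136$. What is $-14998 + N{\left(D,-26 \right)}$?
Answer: $- \frac{1754698}{117} \approx -14997.0$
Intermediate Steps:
$D = - \frac{136}{9}$ ($D = \left(- \frac{1}{9}\right) 136 = - \frac{136}{9} \approx -15.111$)
$-14998 + N{\left(D,-26 \right)} = -14998 - \frac{136}{9 \left(-26\right)} = -14998 - - \frac{68}{117} = -14998 + \frac{68}{117} = - \frac{1754698}{117}$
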